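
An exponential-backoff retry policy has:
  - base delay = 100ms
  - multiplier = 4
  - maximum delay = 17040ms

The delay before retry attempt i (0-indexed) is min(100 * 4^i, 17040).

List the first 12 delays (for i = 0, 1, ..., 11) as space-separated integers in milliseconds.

Answer: 100 400 1600 6400 17040 17040 17040 17040 17040 17040 17040 17040

Derivation:
Computing each delay:
  i=0: min(100*4^0, 17040) = 100
  i=1: min(100*4^1, 17040) = 400
  i=2: min(100*4^2, 17040) = 1600
  i=3: min(100*4^3, 17040) = 6400
  i=4: min(100*4^4, 17040) = 17040
  i=5: min(100*4^5, 17040) = 17040
  i=6: min(100*4^6, 17040) = 17040
  i=7: min(100*4^7, 17040) = 17040
  i=8: min(100*4^8, 17040) = 17040
  i=9: min(100*4^9, 17040) = 17040
  i=10: min(100*4^10, 17040) = 17040
  i=11: min(100*4^11, 17040) = 17040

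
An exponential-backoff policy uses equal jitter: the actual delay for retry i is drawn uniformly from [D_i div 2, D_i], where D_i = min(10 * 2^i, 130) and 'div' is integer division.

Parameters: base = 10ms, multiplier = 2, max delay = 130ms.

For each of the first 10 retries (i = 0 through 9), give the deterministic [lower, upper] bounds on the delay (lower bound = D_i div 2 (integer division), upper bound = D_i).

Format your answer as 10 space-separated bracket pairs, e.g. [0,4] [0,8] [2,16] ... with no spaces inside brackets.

Answer: [5,10] [10,20] [20,40] [40,80] [65,130] [65,130] [65,130] [65,130] [65,130] [65,130]

Derivation:
Computing bounds per retry:
  i=0: D_i=min(10*2^0,130)=10, bounds=[5,10]
  i=1: D_i=min(10*2^1,130)=20, bounds=[10,20]
  i=2: D_i=min(10*2^2,130)=40, bounds=[20,40]
  i=3: D_i=min(10*2^3,130)=80, bounds=[40,80]
  i=4: D_i=min(10*2^4,130)=130, bounds=[65,130]
  i=5: D_i=min(10*2^5,130)=130, bounds=[65,130]
  i=6: D_i=min(10*2^6,130)=130, bounds=[65,130]
  i=7: D_i=min(10*2^7,130)=130, bounds=[65,130]
  i=8: D_i=min(10*2^8,130)=130, bounds=[65,130]
  i=9: D_i=min(10*2^9,130)=130, bounds=[65,130]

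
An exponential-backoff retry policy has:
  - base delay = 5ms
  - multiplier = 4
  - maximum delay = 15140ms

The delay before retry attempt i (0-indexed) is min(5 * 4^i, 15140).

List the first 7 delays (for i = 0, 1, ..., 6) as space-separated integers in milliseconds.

Answer: 5 20 80 320 1280 5120 15140

Derivation:
Computing each delay:
  i=0: min(5*4^0, 15140) = 5
  i=1: min(5*4^1, 15140) = 20
  i=2: min(5*4^2, 15140) = 80
  i=3: min(5*4^3, 15140) = 320
  i=4: min(5*4^4, 15140) = 1280
  i=5: min(5*4^5, 15140) = 5120
  i=6: min(5*4^6, 15140) = 15140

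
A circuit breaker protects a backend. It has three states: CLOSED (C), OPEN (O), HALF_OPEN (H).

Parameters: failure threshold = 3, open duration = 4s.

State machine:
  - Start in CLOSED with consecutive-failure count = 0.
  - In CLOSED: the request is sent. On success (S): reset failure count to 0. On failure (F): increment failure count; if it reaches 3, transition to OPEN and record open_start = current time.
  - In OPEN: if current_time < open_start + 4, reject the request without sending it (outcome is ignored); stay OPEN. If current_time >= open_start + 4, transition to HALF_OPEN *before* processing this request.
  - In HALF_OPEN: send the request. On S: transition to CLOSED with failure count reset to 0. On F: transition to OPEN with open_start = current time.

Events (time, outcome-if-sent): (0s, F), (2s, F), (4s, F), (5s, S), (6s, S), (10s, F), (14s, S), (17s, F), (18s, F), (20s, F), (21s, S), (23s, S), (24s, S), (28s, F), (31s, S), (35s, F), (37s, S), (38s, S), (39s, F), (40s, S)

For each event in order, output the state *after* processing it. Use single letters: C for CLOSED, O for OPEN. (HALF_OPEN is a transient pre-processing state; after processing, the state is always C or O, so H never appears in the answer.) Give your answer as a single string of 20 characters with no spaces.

Answer: CCOOOOCCCOOOCCCCCCCC

Derivation:
State after each event:
  event#1 t=0s outcome=F: state=CLOSED
  event#2 t=2s outcome=F: state=CLOSED
  event#3 t=4s outcome=F: state=OPEN
  event#4 t=5s outcome=S: state=OPEN
  event#5 t=6s outcome=S: state=OPEN
  event#6 t=10s outcome=F: state=OPEN
  event#7 t=14s outcome=S: state=CLOSED
  event#8 t=17s outcome=F: state=CLOSED
  event#9 t=18s outcome=F: state=CLOSED
  event#10 t=20s outcome=F: state=OPEN
  event#11 t=21s outcome=S: state=OPEN
  event#12 t=23s outcome=S: state=OPEN
  event#13 t=24s outcome=S: state=CLOSED
  event#14 t=28s outcome=F: state=CLOSED
  event#15 t=31s outcome=S: state=CLOSED
  event#16 t=35s outcome=F: state=CLOSED
  event#17 t=37s outcome=S: state=CLOSED
  event#18 t=38s outcome=S: state=CLOSED
  event#19 t=39s outcome=F: state=CLOSED
  event#20 t=40s outcome=S: state=CLOSED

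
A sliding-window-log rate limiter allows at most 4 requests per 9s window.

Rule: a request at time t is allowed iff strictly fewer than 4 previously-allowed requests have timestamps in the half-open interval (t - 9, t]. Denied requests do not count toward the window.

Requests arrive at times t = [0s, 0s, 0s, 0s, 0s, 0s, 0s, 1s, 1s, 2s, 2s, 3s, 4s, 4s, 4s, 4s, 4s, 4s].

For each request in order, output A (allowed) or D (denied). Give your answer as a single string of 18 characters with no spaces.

Tracking allowed requests in the window:
  req#1 t=0s: ALLOW
  req#2 t=0s: ALLOW
  req#3 t=0s: ALLOW
  req#4 t=0s: ALLOW
  req#5 t=0s: DENY
  req#6 t=0s: DENY
  req#7 t=0s: DENY
  req#8 t=1s: DENY
  req#9 t=1s: DENY
  req#10 t=2s: DENY
  req#11 t=2s: DENY
  req#12 t=3s: DENY
  req#13 t=4s: DENY
  req#14 t=4s: DENY
  req#15 t=4s: DENY
  req#16 t=4s: DENY
  req#17 t=4s: DENY
  req#18 t=4s: DENY

Answer: AAAADDDDDDDDDDDDDD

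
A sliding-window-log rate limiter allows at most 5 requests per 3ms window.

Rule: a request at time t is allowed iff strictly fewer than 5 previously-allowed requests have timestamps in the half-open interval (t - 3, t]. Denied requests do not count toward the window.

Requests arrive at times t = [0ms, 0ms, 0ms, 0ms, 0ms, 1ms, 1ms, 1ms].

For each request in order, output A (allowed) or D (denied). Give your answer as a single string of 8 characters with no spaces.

Answer: AAAAADDD

Derivation:
Tracking allowed requests in the window:
  req#1 t=0ms: ALLOW
  req#2 t=0ms: ALLOW
  req#3 t=0ms: ALLOW
  req#4 t=0ms: ALLOW
  req#5 t=0ms: ALLOW
  req#6 t=1ms: DENY
  req#7 t=1ms: DENY
  req#8 t=1ms: DENY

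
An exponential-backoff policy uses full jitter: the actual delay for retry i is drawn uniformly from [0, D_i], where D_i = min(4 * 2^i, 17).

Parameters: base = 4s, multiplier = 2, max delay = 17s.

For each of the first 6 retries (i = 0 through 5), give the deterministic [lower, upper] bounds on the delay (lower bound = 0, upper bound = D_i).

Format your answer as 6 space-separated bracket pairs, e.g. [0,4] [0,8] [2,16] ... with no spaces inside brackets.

Computing bounds per retry:
  i=0: D_i=min(4*2^0,17)=4, bounds=[0,4]
  i=1: D_i=min(4*2^1,17)=8, bounds=[0,8]
  i=2: D_i=min(4*2^2,17)=16, bounds=[0,16]
  i=3: D_i=min(4*2^3,17)=17, bounds=[0,17]
  i=4: D_i=min(4*2^4,17)=17, bounds=[0,17]
  i=5: D_i=min(4*2^5,17)=17, bounds=[0,17]

Answer: [0,4] [0,8] [0,16] [0,17] [0,17] [0,17]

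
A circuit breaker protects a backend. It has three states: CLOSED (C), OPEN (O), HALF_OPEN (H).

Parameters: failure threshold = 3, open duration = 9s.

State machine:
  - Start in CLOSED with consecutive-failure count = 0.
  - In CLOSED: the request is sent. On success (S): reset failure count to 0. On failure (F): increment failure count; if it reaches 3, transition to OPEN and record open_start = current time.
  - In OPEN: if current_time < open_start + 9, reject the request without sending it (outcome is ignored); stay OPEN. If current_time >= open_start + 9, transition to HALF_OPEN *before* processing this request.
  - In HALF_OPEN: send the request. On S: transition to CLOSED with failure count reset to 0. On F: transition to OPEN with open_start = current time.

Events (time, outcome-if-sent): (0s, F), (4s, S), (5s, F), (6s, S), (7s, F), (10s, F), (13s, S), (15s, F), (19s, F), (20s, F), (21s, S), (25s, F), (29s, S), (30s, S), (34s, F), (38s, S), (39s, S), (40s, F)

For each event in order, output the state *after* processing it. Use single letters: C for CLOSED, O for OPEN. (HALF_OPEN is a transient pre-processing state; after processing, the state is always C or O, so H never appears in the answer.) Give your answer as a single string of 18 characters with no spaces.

State after each event:
  event#1 t=0s outcome=F: state=CLOSED
  event#2 t=4s outcome=S: state=CLOSED
  event#3 t=5s outcome=F: state=CLOSED
  event#4 t=6s outcome=S: state=CLOSED
  event#5 t=7s outcome=F: state=CLOSED
  event#6 t=10s outcome=F: state=CLOSED
  event#7 t=13s outcome=S: state=CLOSED
  event#8 t=15s outcome=F: state=CLOSED
  event#9 t=19s outcome=F: state=CLOSED
  event#10 t=20s outcome=F: state=OPEN
  event#11 t=21s outcome=S: state=OPEN
  event#12 t=25s outcome=F: state=OPEN
  event#13 t=29s outcome=S: state=CLOSED
  event#14 t=30s outcome=S: state=CLOSED
  event#15 t=34s outcome=F: state=CLOSED
  event#16 t=38s outcome=S: state=CLOSED
  event#17 t=39s outcome=S: state=CLOSED
  event#18 t=40s outcome=F: state=CLOSED

Answer: CCCCCCCCCOOOCCCCCC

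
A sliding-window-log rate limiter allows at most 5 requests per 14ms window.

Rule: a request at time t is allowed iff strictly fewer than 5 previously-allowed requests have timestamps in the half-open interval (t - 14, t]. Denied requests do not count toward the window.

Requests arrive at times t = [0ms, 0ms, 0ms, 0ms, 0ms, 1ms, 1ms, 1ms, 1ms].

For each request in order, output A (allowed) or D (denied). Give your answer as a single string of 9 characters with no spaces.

Tracking allowed requests in the window:
  req#1 t=0ms: ALLOW
  req#2 t=0ms: ALLOW
  req#3 t=0ms: ALLOW
  req#4 t=0ms: ALLOW
  req#5 t=0ms: ALLOW
  req#6 t=1ms: DENY
  req#7 t=1ms: DENY
  req#8 t=1ms: DENY
  req#9 t=1ms: DENY

Answer: AAAAADDDD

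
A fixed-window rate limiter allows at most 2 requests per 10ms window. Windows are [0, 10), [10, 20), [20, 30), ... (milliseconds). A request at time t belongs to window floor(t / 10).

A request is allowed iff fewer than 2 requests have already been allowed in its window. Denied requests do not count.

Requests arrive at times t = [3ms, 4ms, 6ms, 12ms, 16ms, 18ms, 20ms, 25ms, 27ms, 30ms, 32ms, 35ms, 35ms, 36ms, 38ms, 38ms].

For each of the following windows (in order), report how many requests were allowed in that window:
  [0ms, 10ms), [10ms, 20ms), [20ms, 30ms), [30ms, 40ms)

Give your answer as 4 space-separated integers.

Processing requests:
  req#1 t=3ms (window 0): ALLOW
  req#2 t=4ms (window 0): ALLOW
  req#3 t=6ms (window 0): DENY
  req#4 t=12ms (window 1): ALLOW
  req#5 t=16ms (window 1): ALLOW
  req#6 t=18ms (window 1): DENY
  req#7 t=20ms (window 2): ALLOW
  req#8 t=25ms (window 2): ALLOW
  req#9 t=27ms (window 2): DENY
  req#10 t=30ms (window 3): ALLOW
  req#11 t=32ms (window 3): ALLOW
  req#12 t=35ms (window 3): DENY
  req#13 t=35ms (window 3): DENY
  req#14 t=36ms (window 3): DENY
  req#15 t=38ms (window 3): DENY
  req#16 t=38ms (window 3): DENY

Allowed counts by window: 2 2 2 2

Answer: 2 2 2 2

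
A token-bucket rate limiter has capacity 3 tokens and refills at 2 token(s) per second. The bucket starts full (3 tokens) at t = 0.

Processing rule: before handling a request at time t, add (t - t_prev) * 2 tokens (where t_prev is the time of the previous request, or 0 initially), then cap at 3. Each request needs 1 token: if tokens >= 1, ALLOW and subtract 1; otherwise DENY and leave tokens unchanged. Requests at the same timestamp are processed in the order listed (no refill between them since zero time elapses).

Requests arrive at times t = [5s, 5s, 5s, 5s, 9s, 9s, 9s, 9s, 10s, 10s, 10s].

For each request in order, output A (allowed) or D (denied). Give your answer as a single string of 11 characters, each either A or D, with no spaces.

Simulating step by step:
  req#1 t=5s: ALLOW
  req#2 t=5s: ALLOW
  req#3 t=5s: ALLOW
  req#4 t=5s: DENY
  req#5 t=9s: ALLOW
  req#6 t=9s: ALLOW
  req#7 t=9s: ALLOW
  req#8 t=9s: DENY
  req#9 t=10s: ALLOW
  req#10 t=10s: ALLOW
  req#11 t=10s: DENY

Answer: AAADAAADAAD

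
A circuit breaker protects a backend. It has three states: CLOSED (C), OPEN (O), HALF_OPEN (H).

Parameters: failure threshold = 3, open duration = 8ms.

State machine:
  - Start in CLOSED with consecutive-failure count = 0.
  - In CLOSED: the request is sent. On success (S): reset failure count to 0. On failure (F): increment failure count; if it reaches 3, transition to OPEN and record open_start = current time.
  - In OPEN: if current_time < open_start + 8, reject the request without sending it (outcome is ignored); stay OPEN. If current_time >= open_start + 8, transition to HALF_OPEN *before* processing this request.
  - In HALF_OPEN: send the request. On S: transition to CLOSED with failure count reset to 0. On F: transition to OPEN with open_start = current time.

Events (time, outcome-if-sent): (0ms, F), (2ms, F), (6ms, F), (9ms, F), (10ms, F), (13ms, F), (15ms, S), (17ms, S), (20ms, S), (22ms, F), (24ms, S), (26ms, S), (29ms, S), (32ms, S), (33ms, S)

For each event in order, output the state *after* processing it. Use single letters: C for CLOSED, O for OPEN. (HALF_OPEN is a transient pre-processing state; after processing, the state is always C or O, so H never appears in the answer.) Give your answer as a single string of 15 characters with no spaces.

State after each event:
  event#1 t=0ms outcome=F: state=CLOSED
  event#2 t=2ms outcome=F: state=CLOSED
  event#3 t=6ms outcome=F: state=OPEN
  event#4 t=9ms outcome=F: state=OPEN
  event#5 t=10ms outcome=F: state=OPEN
  event#6 t=13ms outcome=F: state=OPEN
  event#7 t=15ms outcome=S: state=CLOSED
  event#8 t=17ms outcome=S: state=CLOSED
  event#9 t=20ms outcome=S: state=CLOSED
  event#10 t=22ms outcome=F: state=CLOSED
  event#11 t=24ms outcome=S: state=CLOSED
  event#12 t=26ms outcome=S: state=CLOSED
  event#13 t=29ms outcome=S: state=CLOSED
  event#14 t=32ms outcome=S: state=CLOSED
  event#15 t=33ms outcome=S: state=CLOSED

Answer: CCOOOOCCCCCCCCC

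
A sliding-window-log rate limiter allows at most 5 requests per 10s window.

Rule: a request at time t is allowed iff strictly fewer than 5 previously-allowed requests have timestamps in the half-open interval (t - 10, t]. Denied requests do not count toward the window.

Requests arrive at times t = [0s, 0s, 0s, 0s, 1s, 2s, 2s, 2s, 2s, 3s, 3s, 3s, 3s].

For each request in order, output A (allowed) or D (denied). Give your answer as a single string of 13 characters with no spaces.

Tracking allowed requests in the window:
  req#1 t=0s: ALLOW
  req#2 t=0s: ALLOW
  req#3 t=0s: ALLOW
  req#4 t=0s: ALLOW
  req#5 t=1s: ALLOW
  req#6 t=2s: DENY
  req#7 t=2s: DENY
  req#8 t=2s: DENY
  req#9 t=2s: DENY
  req#10 t=3s: DENY
  req#11 t=3s: DENY
  req#12 t=3s: DENY
  req#13 t=3s: DENY

Answer: AAAAADDDDDDDD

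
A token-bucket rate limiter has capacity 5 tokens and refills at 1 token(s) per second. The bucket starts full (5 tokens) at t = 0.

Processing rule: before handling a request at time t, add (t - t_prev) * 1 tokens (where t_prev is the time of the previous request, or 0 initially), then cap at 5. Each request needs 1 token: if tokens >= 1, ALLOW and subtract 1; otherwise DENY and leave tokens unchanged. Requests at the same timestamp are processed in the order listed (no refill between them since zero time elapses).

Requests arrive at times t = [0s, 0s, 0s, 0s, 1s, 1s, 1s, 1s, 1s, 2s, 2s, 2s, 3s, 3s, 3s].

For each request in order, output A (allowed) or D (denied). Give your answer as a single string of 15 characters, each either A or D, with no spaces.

Simulating step by step:
  req#1 t=0s: ALLOW
  req#2 t=0s: ALLOW
  req#3 t=0s: ALLOW
  req#4 t=0s: ALLOW
  req#5 t=1s: ALLOW
  req#6 t=1s: ALLOW
  req#7 t=1s: DENY
  req#8 t=1s: DENY
  req#9 t=1s: DENY
  req#10 t=2s: ALLOW
  req#11 t=2s: DENY
  req#12 t=2s: DENY
  req#13 t=3s: ALLOW
  req#14 t=3s: DENY
  req#15 t=3s: DENY

Answer: AAAAAADDDADDADD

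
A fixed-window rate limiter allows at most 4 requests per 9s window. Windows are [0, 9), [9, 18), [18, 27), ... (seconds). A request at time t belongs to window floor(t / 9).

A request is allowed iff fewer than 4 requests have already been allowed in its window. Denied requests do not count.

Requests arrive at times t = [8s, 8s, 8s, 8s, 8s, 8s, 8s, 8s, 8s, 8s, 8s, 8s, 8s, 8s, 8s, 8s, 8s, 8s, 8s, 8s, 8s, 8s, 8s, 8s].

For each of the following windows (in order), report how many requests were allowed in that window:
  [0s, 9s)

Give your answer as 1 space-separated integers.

Processing requests:
  req#1 t=8s (window 0): ALLOW
  req#2 t=8s (window 0): ALLOW
  req#3 t=8s (window 0): ALLOW
  req#4 t=8s (window 0): ALLOW
  req#5 t=8s (window 0): DENY
  req#6 t=8s (window 0): DENY
  req#7 t=8s (window 0): DENY
  req#8 t=8s (window 0): DENY
  req#9 t=8s (window 0): DENY
  req#10 t=8s (window 0): DENY
  req#11 t=8s (window 0): DENY
  req#12 t=8s (window 0): DENY
  req#13 t=8s (window 0): DENY
  req#14 t=8s (window 0): DENY
  req#15 t=8s (window 0): DENY
  req#16 t=8s (window 0): DENY
  req#17 t=8s (window 0): DENY
  req#18 t=8s (window 0): DENY
  req#19 t=8s (window 0): DENY
  req#20 t=8s (window 0): DENY
  req#21 t=8s (window 0): DENY
  req#22 t=8s (window 0): DENY
  req#23 t=8s (window 0): DENY
  req#24 t=8s (window 0): DENY

Allowed counts by window: 4

Answer: 4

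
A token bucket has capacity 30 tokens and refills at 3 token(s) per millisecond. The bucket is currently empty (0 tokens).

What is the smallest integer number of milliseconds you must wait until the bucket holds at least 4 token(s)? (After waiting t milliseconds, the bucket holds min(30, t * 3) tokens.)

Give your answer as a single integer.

Answer: 2

Derivation:
Need t * 3 >= 4, so t >= 4/3.
Smallest integer t = ceil(4/3) = 2.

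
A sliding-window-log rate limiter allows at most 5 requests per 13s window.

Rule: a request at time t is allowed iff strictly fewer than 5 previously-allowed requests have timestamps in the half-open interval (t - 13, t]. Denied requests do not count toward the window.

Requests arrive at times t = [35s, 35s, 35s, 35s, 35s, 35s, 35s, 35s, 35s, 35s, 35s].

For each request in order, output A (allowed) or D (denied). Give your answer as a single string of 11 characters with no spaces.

Tracking allowed requests in the window:
  req#1 t=35s: ALLOW
  req#2 t=35s: ALLOW
  req#3 t=35s: ALLOW
  req#4 t=35s: ALLOW
  req#5 t=35s: ALLOW
  req#6 t=35s: DENY
  req#7 t=35s: DENY
  req#8 t=35s: DENY
  req#9 t=35s: DENY
  req#10 t=35s: DENY
  req#11 t=35s: DENY

Answer: AAAAADDDDDD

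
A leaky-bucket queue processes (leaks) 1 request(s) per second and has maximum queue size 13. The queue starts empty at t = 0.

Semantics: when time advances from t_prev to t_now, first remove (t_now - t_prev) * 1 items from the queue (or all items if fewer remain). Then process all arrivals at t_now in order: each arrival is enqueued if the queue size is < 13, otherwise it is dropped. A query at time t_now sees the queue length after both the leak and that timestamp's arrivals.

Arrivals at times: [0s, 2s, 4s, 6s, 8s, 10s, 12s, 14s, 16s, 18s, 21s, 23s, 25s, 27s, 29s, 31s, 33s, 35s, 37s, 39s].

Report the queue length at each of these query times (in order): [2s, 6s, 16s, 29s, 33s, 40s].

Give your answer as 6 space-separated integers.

Answer: 1 1 1 1 1 0

Derivation:
Queue lengths at query times:
  query t=2s: backlog = 1
  query t=6s: backlog = 1
  query t=16s: backlog = 1
  query t=29s: backlog = 1
  query t=33s: backlog = 1
  query t=40s: backlog = 0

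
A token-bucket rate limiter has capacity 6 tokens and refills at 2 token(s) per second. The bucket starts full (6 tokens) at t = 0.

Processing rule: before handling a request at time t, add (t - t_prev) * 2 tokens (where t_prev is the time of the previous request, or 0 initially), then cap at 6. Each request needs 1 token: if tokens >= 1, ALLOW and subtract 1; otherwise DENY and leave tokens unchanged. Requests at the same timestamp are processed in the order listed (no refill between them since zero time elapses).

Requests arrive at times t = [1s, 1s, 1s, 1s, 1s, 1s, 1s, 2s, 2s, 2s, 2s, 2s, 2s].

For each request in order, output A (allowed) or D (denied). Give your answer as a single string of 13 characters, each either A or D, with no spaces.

Answer: AAAAAADAADDDD

Derivation:
Simulating step by step:
  req#1 t=1s: ALLOW
  req#2 t=1s: ALLOW
  req#3 t=1s: ALLOW
  req#4 t=1s: ALLOW
  req#5 t=1s: ALLOW
  req#6 t=1s: ALLOW
  req#7 t=1s: DENY
  req#8 t=2s: ALLOW
  req#9 t=2s: ALLOW
  req#10 t=2s: DENY
  req#11 t=2s: DENY
  req#12 t=2s: DENY
  req#13 t=2s: DENY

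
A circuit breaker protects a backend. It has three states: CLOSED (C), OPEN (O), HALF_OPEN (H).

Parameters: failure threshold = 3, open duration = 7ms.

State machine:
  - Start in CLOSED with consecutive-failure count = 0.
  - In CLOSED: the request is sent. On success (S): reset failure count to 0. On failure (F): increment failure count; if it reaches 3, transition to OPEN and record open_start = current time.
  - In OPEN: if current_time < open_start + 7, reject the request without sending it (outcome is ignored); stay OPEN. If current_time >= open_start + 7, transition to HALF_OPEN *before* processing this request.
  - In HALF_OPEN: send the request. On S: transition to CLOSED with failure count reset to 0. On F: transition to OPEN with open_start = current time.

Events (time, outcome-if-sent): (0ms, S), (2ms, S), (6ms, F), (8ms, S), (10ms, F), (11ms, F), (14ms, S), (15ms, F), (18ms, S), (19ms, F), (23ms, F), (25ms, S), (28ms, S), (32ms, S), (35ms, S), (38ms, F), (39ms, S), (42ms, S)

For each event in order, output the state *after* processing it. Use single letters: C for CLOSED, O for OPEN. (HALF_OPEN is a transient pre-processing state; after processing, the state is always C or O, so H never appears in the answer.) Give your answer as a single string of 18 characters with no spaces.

State after each event:
  event#1 t=0ms outcome=S: state=CLOSED
  event#2 t=2ms outcome=S: state=CLOSED
  event#3 t=6ms outcome=F: state=CLOSED
  event#4 t=8ms outcome=S: state=CLOSED
  event#5 t=10ms outcome=F: state=CLOSED
  event#6 t=11ms outcome=F: state=CLOSED
  event#7 t=14ms outcome=S: state=CLOSED
  event#8 t=15ms outcome=F: state=CLOSED
  event#9 t=18ms outcome=S: state=CLOSED
  event#10 t=19ms outcome=F: state=CLOSED
  event#11 t=23ms outcome=F: state=CLOSED
  event#12 t=25ms outcome=S: state=CLOSED
  event#13 t=28ms outcome=S: state=CLOSED
  event#14 t=32ms outcome=S: state=CLOSED
  event#15 t=35ms outcome=S: state=CLOSED
  event#16 t=38ms outcome=F: state=CLOSED
  event#17 t=39ms outcome=S: state=CLOSED
  event#18 t=42ms outcome=S: state=CLOSED

Answer: CCCCCCCCCCCCCCCCCC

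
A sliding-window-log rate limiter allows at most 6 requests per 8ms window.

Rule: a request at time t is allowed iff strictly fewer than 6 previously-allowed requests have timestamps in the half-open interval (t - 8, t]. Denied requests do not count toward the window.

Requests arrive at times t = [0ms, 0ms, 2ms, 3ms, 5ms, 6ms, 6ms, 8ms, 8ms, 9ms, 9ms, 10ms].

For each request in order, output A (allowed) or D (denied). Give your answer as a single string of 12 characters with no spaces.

Tracking allowed requests in the window:
  req#1 t=0ms: ALLOW
  req#2 t=0ms: ALLOW
  req#3 t=2ms: ALLOW
  req#4 t=3ms: ALLOW
  req#5 t=5ms: ALLOW
  req#6 t=6ms: ALLOW
  req#7 t=6ms: DENY
  req#8 t=8ms: ALLOW
  req#9 t=8ms: ALLOW
  req#10 t=9ms: DENY
  req#11 t=9ms: DENY
  req#12 t=10ms: ALLOW

Answer: AAAAAADAADDA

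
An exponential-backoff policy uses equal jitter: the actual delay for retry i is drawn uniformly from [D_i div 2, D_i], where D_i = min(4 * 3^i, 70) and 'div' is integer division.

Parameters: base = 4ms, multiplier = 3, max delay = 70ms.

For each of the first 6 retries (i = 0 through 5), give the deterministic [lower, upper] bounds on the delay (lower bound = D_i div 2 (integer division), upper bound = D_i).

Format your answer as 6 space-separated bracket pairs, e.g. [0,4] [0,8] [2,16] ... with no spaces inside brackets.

Answer: [2,4] [6,12] [18,36] [35,70] [35,70] [35,70]

Derivation:
Computing bounds per retry:
  i=0: D_i=min(4*3^0,70)=4, bounds=[2,4]
  i=1: D_i=min(4*3^1,70)=12, bounds=[6,12]
  i=2: D_i=min(4*3^2,70)=36, bounds=[18,36]
  i=3: D_i=min(4*3^3,70)=70, bounds=[35,70]
  i=4: D_i=min(4*3^4,70)=70, bounds=[35,70]
  i=5: D_i=min(4*3^5,70)=70, bounds=[35,70]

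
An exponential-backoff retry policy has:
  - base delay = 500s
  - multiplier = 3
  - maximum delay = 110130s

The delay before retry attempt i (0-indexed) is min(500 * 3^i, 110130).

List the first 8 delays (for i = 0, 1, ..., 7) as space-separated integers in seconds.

Computing each delay:
  i=0: min(500*3^0, 110130) = 500
  i=1: min(500*3^1, 110130) = 1500
  i=2: min(500*3^2, 110130) = 4500
  i=3: min(500*3^3, 110130) = 13500
  i=4: min(500*3^4, 110130) = 40500
  i=5: min(500*3^5, 110130) = 110130
  i=6: min(500*3^6, 110130) = 110130
  i=7: min(500*3^7, 110130) = 110130

Answer: 500 1500 4500 13500 40500 110130 110130 110130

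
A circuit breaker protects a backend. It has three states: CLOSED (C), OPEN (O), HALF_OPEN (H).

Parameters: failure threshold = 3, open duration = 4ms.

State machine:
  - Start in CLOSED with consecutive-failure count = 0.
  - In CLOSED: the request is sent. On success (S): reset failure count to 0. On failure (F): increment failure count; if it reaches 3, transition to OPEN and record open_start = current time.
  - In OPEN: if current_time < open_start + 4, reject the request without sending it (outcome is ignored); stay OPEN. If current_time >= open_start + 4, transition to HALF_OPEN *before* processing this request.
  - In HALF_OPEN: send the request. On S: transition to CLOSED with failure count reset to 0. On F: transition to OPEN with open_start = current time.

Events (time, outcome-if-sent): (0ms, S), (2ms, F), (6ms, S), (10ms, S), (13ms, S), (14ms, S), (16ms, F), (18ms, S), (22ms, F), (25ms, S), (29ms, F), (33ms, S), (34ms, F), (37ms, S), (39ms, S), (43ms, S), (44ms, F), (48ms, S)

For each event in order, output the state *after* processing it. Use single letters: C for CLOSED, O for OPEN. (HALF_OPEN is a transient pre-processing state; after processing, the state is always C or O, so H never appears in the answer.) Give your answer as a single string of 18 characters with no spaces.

State after each event:
  event#1 t=0ms outcome=S: state=CLOSED
  event#2 t=2ms outcome=F: state=CLOSED
  event#3 t=6ms outcome=S: state=CLOSED
  event#4 t=10ms outcome=S: state=CLOSED
  event#5 t=13ms outcome=S: state=CLOSED
  event#6 t=14ms outcome=S: state=CLOSED
  event#7 t=16ms outcome=F: state=CLOSED
  event#8 t=18ms outcome=S: state=CLOSED
  event#9 t=22ms outcome=F: state=CLOSED
  event#10 t=25ms outcome=S: state=CLOSED
  event#11 t=29ms outcome=F: state=CLOSED
  event#12 t=33ms outcome=S: state=CLOSED
  event#13 t=34ms outcome=F: state=CLOSED
  event#14 t=37ms outcome=S: state=CLOSED
  event#15 t=39ms outcome=S: state=CLOSED
  event#16 t=43ms outcome=S: state=CLOSED
  event#17 t=44ms outcome=F: state=CLOSED
  event#18 t=48ms outcome=S: state=CLOSED

Answer: CCCCCCCCCCCCCCCCCC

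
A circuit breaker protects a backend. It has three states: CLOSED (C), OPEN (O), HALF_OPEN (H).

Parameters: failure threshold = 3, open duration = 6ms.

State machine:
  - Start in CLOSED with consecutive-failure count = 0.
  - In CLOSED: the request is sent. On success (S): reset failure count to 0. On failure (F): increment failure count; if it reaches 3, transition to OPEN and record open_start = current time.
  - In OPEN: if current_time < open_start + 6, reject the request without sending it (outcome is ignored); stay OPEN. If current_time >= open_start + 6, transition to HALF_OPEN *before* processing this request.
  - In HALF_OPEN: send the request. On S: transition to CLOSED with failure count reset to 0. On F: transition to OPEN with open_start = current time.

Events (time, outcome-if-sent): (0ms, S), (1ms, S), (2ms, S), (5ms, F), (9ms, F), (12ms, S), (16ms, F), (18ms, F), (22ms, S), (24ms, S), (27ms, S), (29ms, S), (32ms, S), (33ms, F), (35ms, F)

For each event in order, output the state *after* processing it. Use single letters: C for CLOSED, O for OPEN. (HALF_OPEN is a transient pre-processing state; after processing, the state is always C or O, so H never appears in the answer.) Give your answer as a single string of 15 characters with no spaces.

State after each event:
  event#1 t=0ms outcome=S: state=CLOSED
  event#2 t=1ms outcome=S: state=CLOSED
  event#3 t=2ms outcome=S: state=CLOSED
  event#4 t=5ms outcome=F: state=CLOSED
  event#5 t=9ms outcome=F: state=CLOSED
  event#6 t=12ms outcome=S: state=CLOSED
  event#7 t=16ms outcome=F: state=CLOSED
  event#8 t=18ms outcome=F: state=CLOSED
  event#9 t=22ms outcome=S: state=CLOSED
  event#10 t=24ms outcome=S: state=CLOSED
  event#11 t=27ms outcome=S: state=CLOSED
  event#12 t=29ms outcome=S: state=CLOSED
  event#13 t=32ms outcome=S: state=CLOSED
  event#14 t=33ms outcome=F: state=CLOSED
  event#15 t=35ms outcome=F: state=CLOSED

Answer: CCCCCCCCCCCCCCC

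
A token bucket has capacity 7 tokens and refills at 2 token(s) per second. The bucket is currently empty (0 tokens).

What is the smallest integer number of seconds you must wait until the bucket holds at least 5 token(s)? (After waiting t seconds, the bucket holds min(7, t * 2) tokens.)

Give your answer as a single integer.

Answer: 3

Derivation:
Need t * 2 >= 5, so t >= 5/2.
Smallest integer t = ceil(5/2) = 3.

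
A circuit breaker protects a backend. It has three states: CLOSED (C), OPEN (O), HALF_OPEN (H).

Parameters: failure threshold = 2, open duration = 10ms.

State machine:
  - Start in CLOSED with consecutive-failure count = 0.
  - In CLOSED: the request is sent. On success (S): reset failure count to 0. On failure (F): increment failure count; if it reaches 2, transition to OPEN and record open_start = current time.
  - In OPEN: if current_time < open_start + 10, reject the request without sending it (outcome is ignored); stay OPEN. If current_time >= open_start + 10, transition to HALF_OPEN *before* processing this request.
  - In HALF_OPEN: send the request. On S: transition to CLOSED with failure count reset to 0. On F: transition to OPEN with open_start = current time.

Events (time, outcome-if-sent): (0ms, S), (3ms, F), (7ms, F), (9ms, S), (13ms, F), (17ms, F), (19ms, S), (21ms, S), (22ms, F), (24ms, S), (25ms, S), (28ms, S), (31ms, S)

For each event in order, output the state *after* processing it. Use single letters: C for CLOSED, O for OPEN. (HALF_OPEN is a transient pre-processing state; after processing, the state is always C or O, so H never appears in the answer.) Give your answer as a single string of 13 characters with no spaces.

Answer: CCOOOOOOOOOCC

Derivation:
State after each event:
  event#1 t=0ms outcome=S: state=CLOSED
  event#2 t=3ms outcome=F: state=CLOSED
  event#3 t=7ms outcome=F: state=OPEN
  event#4 t=9ms outcome=S: state=OPEN
  event#5 t=13ms outcome=F: state=OPEN
  event#6 t=17ms outcome=F: state=OPEN
  event#7 t=19ms outcome=S: state=OPEN
  event#8 t=21ms outcome=S: state=OPEN
  event#9 t=22ms outcome=F: state=OPEN
  event#10 t=24ms outcome=S: state=OPEN
  event#11 t=25ms outcome=S: state=OPEN
  event#12 t=28ms outcome=S: state=CLOSED
  event#13 t=31ms outcome=S: state=CLOSED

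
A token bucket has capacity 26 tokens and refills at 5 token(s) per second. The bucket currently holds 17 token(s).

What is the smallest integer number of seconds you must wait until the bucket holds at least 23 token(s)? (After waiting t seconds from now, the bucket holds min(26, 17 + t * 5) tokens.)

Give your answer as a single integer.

Answer: 2

Derivation:
Need 17 + t * 5 >= 23, so t >= 6/5.
Smallest integer t = ceil(6/5) = 2.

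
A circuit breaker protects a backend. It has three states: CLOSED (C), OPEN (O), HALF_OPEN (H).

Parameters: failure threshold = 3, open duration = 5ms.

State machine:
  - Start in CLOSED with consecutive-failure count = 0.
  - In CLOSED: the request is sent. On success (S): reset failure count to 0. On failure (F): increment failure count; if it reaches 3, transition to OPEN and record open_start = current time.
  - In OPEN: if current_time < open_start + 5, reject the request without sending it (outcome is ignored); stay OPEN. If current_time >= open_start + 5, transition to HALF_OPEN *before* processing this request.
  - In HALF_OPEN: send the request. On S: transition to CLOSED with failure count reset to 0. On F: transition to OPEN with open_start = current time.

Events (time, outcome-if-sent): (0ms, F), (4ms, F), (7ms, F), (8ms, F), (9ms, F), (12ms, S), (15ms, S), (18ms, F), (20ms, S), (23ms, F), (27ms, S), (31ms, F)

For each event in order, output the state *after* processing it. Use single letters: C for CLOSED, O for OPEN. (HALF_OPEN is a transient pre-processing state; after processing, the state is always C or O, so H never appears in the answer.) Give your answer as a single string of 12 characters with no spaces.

State after each event:
  event#1 t=0ms outcome=F: state=CLOSED
  event#2 t=4ms outcome=F: state=CLOSED
  event#3 t=7ms outcome=F: state=OPEN
  event#4 t=8ms outcome=F: state=OPEN
  event#5 t=9ms outcome=F: state=OPEN
  event#6 t=12ms outcome=S: state=CLOSED
  event#7 t=15ms outcome=S: state=CLOSED
  event#8 t=18ms outcome=F: state=CLOSED
  event#9 t=20ms outcome=S: state=CLOSED
  event#10 t=23ms outcome=F: state=CLOSED
  event#11 t=27ms outcome=S: state=CLOSED
  event#12 t=31ms outcome=F: state=CLOSED

Answer: CCOOOCCCCCCC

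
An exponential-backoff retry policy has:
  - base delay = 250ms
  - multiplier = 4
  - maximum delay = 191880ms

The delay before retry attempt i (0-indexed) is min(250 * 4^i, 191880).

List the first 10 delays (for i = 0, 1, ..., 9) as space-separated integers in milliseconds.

Answer: 250 1000 4000 16000 64000 191880 191880 191880 191880 191880

Derivation:
Computing each delay:
  i=0: min(250*4^0, 191880) = 250
  i=1: min(250*4^1, 191880) = 1000
  i=2: min(250*4^2, 191880) = 4000
  i=3: min(250*4^3, 191880) = 16000
  i=4: min(250*4^4, 191880) = 64000
  i=5: min(250*4^5, 191880) = 191880
  i=6: min(250*4^6, 191880) = 191880
  i=7: min(250*4^7, 191880) = 191880
  i=8: min(250*4^8, 191880) = 191880
  i=9: min(250*4^9, 191880) = 191880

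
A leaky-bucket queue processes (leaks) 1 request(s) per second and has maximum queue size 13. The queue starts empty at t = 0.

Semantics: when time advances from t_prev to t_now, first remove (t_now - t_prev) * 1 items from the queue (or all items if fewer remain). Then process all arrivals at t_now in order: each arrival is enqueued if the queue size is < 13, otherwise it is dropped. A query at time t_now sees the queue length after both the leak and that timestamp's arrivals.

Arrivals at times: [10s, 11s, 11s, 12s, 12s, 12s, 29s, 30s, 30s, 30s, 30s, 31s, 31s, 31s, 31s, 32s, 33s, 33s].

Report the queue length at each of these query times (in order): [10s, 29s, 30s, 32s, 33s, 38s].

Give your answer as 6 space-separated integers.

Queue lengths at query times:
  query t=10s: backlog = 1
  query t=29s: backlog = 1
  query t=30s: backlog = 4
  query t=32s: backlog = 7
  query t=33s: backlog = 8
  query t=38s: backlog = 3

Answer: 1 1 4 7 8 3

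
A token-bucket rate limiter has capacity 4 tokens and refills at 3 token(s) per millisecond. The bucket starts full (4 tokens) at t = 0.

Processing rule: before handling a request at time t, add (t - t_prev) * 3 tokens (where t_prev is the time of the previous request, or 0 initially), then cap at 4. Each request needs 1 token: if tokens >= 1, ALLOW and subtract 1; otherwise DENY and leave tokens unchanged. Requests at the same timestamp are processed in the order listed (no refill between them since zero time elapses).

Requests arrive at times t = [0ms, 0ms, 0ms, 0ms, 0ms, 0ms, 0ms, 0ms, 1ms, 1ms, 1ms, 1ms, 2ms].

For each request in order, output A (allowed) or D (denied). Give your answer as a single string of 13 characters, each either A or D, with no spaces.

Answer: AAAADDDDAAADA

Derivation:
Simulating step by step:
  req#1 t=0ms: ALLOW
  req#2 t=0ms: ALLOW
  req#3 t=0ms: ALLOW
  req#4 t=0ms: ALLOW
  req#5 t=0ms: DENY
  req#6 t=0ms: DENY
  req#7 t=0ms: DENY
  req#8 t=0ms: DENY
  req#9 t=1ms: ALLOW
  req#10 t=1ms: ALLOW
  req#11 t=1ms: ALLOW
  req#12 t=1ms: DENY
  req#13 t=2ms: ALLOW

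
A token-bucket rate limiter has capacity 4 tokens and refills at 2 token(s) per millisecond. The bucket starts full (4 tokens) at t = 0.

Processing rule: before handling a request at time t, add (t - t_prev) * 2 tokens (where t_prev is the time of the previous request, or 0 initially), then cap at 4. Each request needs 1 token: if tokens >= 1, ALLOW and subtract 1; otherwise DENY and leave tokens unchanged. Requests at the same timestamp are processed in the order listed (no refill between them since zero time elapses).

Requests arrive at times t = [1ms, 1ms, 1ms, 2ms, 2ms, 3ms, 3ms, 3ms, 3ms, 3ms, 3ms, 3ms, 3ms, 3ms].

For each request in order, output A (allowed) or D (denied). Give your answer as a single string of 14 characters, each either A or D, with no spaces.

Simulating step by step:
  req#1 t=1ms: ALLOW
  req#2 t=1ms: ALLOW
  req#3 t=1ms: ALLOW
  req#4 t=2ms: ALLOW
  req#5 t=2ms: ALLOW
  req#6 t=3ms: ALLOW
  req#7 t=3ms: ALLOW
  req#8 t=3ms: ALLOW
  req#9 t=3ms: DENY
  req#10 t=3ms: DENY
  req#11 t=3ms: DENY
  req#12 t=3ms: DENY
  req#13 t=3ms: DENY
  req#14 t=3ms: DENY

Answer: AAAAAAAADDDDDD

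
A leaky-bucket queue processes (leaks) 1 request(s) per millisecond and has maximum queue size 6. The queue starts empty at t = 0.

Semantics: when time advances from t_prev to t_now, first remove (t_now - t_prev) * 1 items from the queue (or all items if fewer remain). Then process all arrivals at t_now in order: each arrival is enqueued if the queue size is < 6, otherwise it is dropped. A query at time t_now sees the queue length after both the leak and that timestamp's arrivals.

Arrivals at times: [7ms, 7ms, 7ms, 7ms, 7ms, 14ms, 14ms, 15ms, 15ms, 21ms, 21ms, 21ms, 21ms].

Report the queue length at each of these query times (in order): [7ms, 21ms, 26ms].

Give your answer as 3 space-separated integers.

Answer: 5 4 0

Derivation:
Queue lengths at query times:
  query t=7ms: backlog = 5
  query t=21ms: backlog = 4
  query t=26ms: backlog = 0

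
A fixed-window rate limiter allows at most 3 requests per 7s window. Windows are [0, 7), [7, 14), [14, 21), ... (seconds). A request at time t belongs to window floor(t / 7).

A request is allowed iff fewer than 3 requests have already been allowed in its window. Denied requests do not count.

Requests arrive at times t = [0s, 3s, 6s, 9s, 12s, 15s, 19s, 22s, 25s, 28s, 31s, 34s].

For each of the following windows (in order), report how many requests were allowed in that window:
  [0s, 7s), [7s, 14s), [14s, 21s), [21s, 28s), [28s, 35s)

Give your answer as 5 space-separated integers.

Processing requests:
  req#1 t=0s (window 0): ALLOW
  req#2 t=3s (window 0): ALLOW
  req#3 t=6s (window 0): ALLOW
  req#4 t=9s (window 1): ALLOW
  req#5 t=12s (window 1): ALLOW
  req#6 t=15s (window 2): ALLOW
  req#7 t=19s (window 2): ALLOW
  req#8 t=22s (window 3): ALLOW
  req#9 t=25s (window 3): ALLOW
  req#10 t=28s (window 4): ALLOW
  req#11 t=31s (window 4): ALLOW
  req#12 t=34s (window 4): ALLOW

Allowed counts by window: 3 2 2 2 3

Answer: 3 2 2 2 3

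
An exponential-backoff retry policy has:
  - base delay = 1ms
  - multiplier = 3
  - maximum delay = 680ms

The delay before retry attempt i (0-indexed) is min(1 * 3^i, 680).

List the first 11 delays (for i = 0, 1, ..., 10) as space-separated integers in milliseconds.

Answer: 1 3 9 27 81 243 680 680 680 680 680

Derivation:
Computing each delay:
  i=0: min(1*3^0, 680) = 1
  i=1: min(1*3^1, 680) = 3
  i=2: min(1*3^2, 680) = 9
  i=3: min(1*3^3, 680) = 27
  i=4: min(1*3^4, 680) = 81
  i=5: min(1*3^5, 680) = 243
  i=6: min(1*3^6, 680) = 680
  i=7: min(1*3^7, 680) = 680
  i=8: min(1*3^8, 680) = 680
  i=9: min(1*3^9, 680) = 680
  i=10: min(1*3^10, 680) = 680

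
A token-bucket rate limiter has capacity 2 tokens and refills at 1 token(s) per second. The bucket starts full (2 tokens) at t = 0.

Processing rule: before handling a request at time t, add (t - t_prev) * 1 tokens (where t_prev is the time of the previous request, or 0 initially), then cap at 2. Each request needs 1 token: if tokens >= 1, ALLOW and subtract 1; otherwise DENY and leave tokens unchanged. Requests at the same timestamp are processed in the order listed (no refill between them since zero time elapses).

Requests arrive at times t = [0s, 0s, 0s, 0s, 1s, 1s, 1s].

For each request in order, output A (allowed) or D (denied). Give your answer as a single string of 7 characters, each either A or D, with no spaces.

Answer: AADDADD

Derivation:
Simulating step by step:
  req#1 t=0s: ALLOW
  req#2 t=0s: ALLOW
  req#3 t=0s: DENY
  req#4 t=0s: DENY
  req#5 t=1s: ALLOW
  req#6 t=1s: DENY
  req#7 t=1s: DENY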